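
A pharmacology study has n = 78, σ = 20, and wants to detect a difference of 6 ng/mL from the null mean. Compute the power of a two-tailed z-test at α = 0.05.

SE = σ/√n = 20/√78 = 2.265. Non-centrality λ = d/SE = 6/2.265 = 2.65. Power ≈ Φ(λ - z_{α/2}) = Φ(2.65 - 1.96) = Φ(0.69) = 0.755.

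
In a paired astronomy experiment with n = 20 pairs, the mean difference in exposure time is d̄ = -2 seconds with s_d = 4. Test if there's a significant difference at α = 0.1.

t = d̄/(s_d/√n) = -2/(4/√20) = -2.236. df = 19, critical t = ±1.729. Reject H₀.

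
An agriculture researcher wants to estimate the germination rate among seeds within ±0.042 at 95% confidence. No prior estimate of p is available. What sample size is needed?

Conservative approach: use p = 0.5 (maximizes p(1-p) = 0.25). n = z²(0.25)/E² = 1.96²×0.25/0.042² = 544.4 → n = 545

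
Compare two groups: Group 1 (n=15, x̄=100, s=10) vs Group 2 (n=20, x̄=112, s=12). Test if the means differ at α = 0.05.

Pooled sp = 11.2. t = -3.138, df = 33. Critical t = ±2.035. Reject H₀.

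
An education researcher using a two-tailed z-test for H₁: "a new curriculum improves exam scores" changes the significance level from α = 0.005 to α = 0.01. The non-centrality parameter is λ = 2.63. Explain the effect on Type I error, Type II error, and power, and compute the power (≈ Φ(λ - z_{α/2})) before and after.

Increasing α from 0.005 to 0.01:
• Type I error rate increases (α is the Type I rate by definition).
• Critical value moves from z_{α/2} = 2.807 to 2.576, so power = Φ(λ - z_{α/2}) goes from Φ(2.63 - 2.807) = 0.43 to Φ(2.63 - 2.576) = 0.522.
• Type II error rate β = 1 - power therefore decreases (0.57 → 0.478).
Appropriate when false negatives are costly — here, keeping the old curriculum when the new one would have helped students.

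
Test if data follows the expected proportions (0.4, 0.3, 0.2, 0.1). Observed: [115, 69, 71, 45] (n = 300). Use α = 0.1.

Expected: [120.0, 90.0, 60.0, 30.0]. χ² = 14.625. df = 3, critical = 6.251. Reject H₀.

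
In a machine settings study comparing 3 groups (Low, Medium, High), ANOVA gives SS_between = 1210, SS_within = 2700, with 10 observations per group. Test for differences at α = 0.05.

df_between = 2, df_within = 27. F = MS_between/MS_within = 605.0/100.0 = 6.05. F_crit ≈ 3.354. Reject H₀. At least one mean differs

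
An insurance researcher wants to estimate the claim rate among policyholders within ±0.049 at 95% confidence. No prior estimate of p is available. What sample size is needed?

Conservative approach: use p = 0.5 (maximizes p(1-p) = 0.25). n = z²(0.25)/E² = 1.96²×0.25/0.049² = 400.0 → n = 400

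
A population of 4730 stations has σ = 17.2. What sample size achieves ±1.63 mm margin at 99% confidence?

Without FPC: n₀ = (2.576×17.2/1.63)² = 738.879. With FPC: n = n₀N/(n₀+N-1) = 639.2 → n = 640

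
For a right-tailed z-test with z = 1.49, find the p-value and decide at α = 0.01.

p = P(Z > 1.49) = 1 - Φ(1.49) ≈ 0.0681. Since p ≥ 0.01, fail to reject H₀ (not significant) at α = 0.01.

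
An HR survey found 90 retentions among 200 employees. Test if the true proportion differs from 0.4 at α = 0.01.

p̂ = 0.45, p₀ = 0.4. z = (p̂ - p₀)/√(p₀(1-p₀)/n) = 1.443. Critical: ±2.576. Fail to reject H₀.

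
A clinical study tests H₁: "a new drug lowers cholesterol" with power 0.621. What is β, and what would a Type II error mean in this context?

β = 1 - power = 1 - 0.621 = 0.379. A Type II error is failing to reject H₀ when H₀ is false (false negative) — here, failing to conclude that a new drug lowers cholesterol when in fact it is true. Consequence: shelving an effective drug — patients miss out on a treatment that would have helped.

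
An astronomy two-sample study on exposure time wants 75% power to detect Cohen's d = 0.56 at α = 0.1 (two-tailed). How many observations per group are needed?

z_{α/2} = 1.645, z_β = Φ⁻¹(0.75) = 0.674. For medium effect (d = 0.56): n per group = 2(z_{α/2} + z_β)²/d² = 2(1.645 + 0.674)²/0.56² = 34.3 → 35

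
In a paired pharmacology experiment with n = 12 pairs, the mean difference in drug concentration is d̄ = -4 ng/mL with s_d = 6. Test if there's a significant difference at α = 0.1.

t = d̄/(s_d/√n) = -4/(6/√12) = -2.309. df = 11, critical t = ±1.796. Reject H₀.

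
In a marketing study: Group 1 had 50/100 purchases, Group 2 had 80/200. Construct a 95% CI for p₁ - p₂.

p̂₁ = 0.5, p̂₂ = 0.4. Difference = 0.1. CI = (-0.019, 0.219)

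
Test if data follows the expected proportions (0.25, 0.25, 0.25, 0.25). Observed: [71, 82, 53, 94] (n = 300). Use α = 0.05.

Expected: [75.0, 75.0, 75.0, 75.0]. χ² = 12.133. df = 3, critical = 7.815. Reject H₀.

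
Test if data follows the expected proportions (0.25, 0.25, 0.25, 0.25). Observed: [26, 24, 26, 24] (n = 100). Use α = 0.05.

Expected: [25.0, 25.0, 25.0, 25.0]. χ² = 0.16. df = 3, critical = 7.815. Fail to reject H₀.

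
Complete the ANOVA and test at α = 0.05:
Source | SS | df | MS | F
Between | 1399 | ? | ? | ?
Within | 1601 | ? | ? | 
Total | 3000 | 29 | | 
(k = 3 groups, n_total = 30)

df_between = 2, df_within = 27. MS_between = 699.5, MS_within = 59.3. F = 11.797, F_crit ≈ 3.354. Reject H₀.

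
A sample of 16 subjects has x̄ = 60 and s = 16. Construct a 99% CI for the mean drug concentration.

CI = x̄ ± t*(s/√n) = 60 ± 2.947(16/√16) = (48.21, 71.79)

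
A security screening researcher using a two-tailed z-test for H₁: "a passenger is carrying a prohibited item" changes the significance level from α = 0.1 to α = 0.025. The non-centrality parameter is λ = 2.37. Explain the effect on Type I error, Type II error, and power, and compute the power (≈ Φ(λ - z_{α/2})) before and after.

Decreasing α from 0.1 to 0.025:
• Type I error rate decreases (α is the Type I rate by definition).
• Critical value moves from z_{α/2} = 1.645 to 2.241, so power = Φ(λ - z_{α/2}) goes from Φ(2.37 - 1.645) = 0.766 to Φ(2.37 - 2.241) = 0.551.
• Type II error rate β = 1 - power therefore increases (0.234 → 0.449).
Appropriate when false positives are costly — here, detaining an innocent passenger — delay and inconvenience.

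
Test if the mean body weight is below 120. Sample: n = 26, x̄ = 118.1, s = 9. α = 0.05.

t = (118.1 - 120)/(9/√26) = -1.076, df = 25. Critical t = -1.708. Fail to reject H₀.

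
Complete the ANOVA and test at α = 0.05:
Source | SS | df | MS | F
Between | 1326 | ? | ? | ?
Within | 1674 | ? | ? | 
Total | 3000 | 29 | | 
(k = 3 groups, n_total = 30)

df_between = 2, df_within = 27. MS_between = 663.0, MS_within = 62.0. F = 10.694, F_crit ≈ 3.354. Reject H₀.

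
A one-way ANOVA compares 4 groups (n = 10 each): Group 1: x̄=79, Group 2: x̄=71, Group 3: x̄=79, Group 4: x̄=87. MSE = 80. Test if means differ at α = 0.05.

Grand mean = 79.0. SS_between = 1280.0, MS_between = 426.67. F = 5.333, F_crit ≈ 2.866. Reject H₀.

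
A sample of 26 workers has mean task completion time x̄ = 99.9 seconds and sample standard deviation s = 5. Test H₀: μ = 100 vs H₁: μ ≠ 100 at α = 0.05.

t = (x̄ - μ₀)/(s/√n) = (99.9 - 100)/(5/√26) = -0.102. df = 25, critical t = ±2.06. Fail to reject H₀.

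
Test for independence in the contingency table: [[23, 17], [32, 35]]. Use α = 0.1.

χ² = 0.951. df = 1, critical = 2.706. Fail to reject H₀. No evidence of dependence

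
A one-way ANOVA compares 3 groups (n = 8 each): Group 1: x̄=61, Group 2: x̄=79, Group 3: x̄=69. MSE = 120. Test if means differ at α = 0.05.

Grand mean = 69.67. SS_between = 1301.33, MS_between = 650.67. F = 5.422, F_crit ≈ 3.467. Reject H₀.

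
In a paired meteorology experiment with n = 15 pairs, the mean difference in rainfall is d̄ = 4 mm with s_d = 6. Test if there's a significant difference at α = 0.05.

t = d̄/(s_d/√n) = 4/(6/√15) = 2.582. df = 14, critical t = ±2.145. Reject H₀.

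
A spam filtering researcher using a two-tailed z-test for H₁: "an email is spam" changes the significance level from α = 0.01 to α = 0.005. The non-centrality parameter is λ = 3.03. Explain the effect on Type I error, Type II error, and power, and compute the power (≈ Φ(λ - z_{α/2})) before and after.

Decreasing α from 0.01 to 0.005:
• Type I error rate decreases (α is the Type I rate by definition).
• Critical value moves from z_{α/2} = 2.576 to 2.807, so power = Φ(λ - z_{α/2}) goes from Φ(3.03 - 2.576) = 0.675 to Φ(3.03 - 2.807) = 0.588.
• Type II error rate β = 1 - power therefore increases (0.325 → 0.412).
Appropriate when false positives are costly — here, a legitimate email is sent to the spam folder and the user misses it.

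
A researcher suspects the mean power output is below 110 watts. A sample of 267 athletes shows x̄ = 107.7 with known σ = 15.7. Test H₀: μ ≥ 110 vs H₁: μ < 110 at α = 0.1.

z = -2.394. Critical value: -1.28. Reject H₀.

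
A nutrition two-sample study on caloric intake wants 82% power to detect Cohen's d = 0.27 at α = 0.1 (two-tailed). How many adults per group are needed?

z_{α/2} = 1.645, z_β = Φ⁻¹(0.82) = 0.915. For small effect (d = 0.27): n per group = 2(z_{α/2} + z_β)²/d² = 2(1.645 + 0.915)²/0.27² = 179.8 → 180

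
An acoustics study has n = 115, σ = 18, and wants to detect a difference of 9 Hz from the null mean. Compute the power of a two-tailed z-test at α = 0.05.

SE = σ/√n = 18/√115 = 1.679. Non-centrality λ = d/SE = 9/1.679 = 5.362. Power ≈ Φ(λ - z_{α/2}) = Φ(5.362 - 1.96) = Φ(3.402) = 1.0.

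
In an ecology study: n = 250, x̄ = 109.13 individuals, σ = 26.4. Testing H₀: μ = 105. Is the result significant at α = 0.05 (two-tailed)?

z = (109.13 - 105)/(26.4/√250) = 2.474. Since |z| > 1.96, significant at α = 0.05.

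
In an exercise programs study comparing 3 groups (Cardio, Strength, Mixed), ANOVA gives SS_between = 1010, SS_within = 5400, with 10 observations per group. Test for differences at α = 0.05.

df_between = 2, df_within = 27. F = MS_between/MS_within = 505.0/200.0 = 2.525. F_crit ≈ 3.354. Fail to reject H₀.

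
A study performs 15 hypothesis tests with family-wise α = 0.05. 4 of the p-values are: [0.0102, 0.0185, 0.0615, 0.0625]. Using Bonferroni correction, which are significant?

Bonferroni α = 0.05/15 = 0.00333. None of the given p-values are significant.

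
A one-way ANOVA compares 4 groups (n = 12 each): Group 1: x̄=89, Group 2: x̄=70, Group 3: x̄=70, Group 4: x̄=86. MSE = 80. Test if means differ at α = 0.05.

Grand mean = 78.75. SS_between = 3729.0, MS_between = 1243.0. F = 15.537, F_crit ≈ 2.816. Reject H₀.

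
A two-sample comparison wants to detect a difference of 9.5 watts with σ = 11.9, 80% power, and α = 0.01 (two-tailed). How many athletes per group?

n per group = 2(z_α/2 + z_β)²σ²/d² = 2×(2.576 + 0.84)²×11.9²/9.5² = 36.6 → n = 37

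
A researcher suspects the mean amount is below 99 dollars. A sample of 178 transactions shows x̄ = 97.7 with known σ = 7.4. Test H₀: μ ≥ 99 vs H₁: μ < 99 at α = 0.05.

z = -2.344. Critical value: -1.645. Reject H₀.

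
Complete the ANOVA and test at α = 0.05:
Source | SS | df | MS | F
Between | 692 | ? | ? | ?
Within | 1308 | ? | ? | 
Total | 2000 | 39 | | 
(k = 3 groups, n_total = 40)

df_between = 2, df_within = 37. MS_between = 346.0, MS_within = 35.35. F = 9.787, F_crit ≈ 3.252. Reject H₀.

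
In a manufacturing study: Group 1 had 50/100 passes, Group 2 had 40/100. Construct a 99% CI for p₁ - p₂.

p̂₁ = 0.5, p̂₂ = 0.4. Difference = 0.1. CI = (-0.08, 0.28)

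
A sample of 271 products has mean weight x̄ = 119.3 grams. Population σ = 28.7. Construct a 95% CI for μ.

CI = x̄ ± z*(σ/√n) = 119.3 ± 1.96(28.7/√271) = 119.3 ± 3.42 = (115.88, 122.72)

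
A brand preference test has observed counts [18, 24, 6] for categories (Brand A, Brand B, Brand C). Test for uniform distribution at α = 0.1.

Expected = 16 each. χ² = Σ(O-E)²/E = 10.5. df = 2, critical value = 4.605. Reject H₀.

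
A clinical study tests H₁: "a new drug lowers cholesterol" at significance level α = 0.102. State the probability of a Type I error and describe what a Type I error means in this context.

P(Type I error) = α = 0.102. A Type I error is rejecting H₀ when H₀ is actually true (false positive) — here, concluding that a new drug lowers cholesterol when in fact this is not the case. Consequence: approving an ineffective drug — patients take a useless medication and may skip effective alternatives.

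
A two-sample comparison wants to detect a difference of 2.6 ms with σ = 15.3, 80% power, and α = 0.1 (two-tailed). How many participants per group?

n per group = 2(z_α/2 + z_β)²σ²/d² = 2×(1.645 + 0.84)²×15.3²/2.6² = 427.7 → n = 428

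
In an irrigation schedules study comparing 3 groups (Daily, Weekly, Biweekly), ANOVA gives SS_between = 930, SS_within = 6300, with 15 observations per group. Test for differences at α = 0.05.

df_between = 2, df_within = 42. F = MS_between/MS_within = 465.0/150.0 = 3.1. F_crit ≈ 3.22. Fail to reject H₀.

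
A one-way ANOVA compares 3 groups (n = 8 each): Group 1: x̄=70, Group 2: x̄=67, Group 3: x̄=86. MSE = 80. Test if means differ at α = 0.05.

Grand mean = 74.33. SS_between = 1669.33, MS_between = 834.67. F = 10.433, F_crit ≈ 3.467. Reject H₀.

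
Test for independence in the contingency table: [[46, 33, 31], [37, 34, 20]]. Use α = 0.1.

χ² = 1.581. df = 2, critical = 4.605. Fail to reject H₀. No evidence of dependence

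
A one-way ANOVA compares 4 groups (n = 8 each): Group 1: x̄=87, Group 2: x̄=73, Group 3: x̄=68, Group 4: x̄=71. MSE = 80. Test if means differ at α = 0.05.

Grand mean = 74.75. SS_between = 1702.0, MS_between = 567.33. F = 7.092, F_crit ≈ 2.947. Reject H₀.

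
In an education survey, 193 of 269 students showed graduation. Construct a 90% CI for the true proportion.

p̂ = 0.717. CI = p̂ ± z*√(p̂(1-p̂)/n) = (0.672, 0.763)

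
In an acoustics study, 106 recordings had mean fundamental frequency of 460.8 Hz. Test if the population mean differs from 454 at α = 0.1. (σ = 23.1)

z = (x̄ - μ₀)/(σ/√n) = (460.8 - 454)/(23.1/√106) = 3.031. Critical value: ±1.645. Since |3.031| > 1.645, Reject H₀.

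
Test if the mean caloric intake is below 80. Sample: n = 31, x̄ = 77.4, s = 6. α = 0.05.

t = (77.4 - 80)/(6/√31) = -2.413, df = 30. Critical t = -1.697. Reject H₀.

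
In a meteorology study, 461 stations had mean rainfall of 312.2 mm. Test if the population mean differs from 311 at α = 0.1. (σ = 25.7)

z = (x̄ - μ₀)/(σ/√n) = (312.2 - 311)/(25.7/√461) = 1.003. Critical value: ±1.645. Since |1.003| ≤ 1.645, Fail to reject H₀.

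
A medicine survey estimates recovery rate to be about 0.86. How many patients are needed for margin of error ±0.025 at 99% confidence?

n = z²p(1-p)/E² = 2.576²×0.86×0.14/0.025² = 1278.3 → n = 1279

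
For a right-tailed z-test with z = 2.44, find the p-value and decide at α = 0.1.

p = P(Z > 2.44) = 1 - Φ(2.44) ≈ 0.0073. Since p < 0.1, reject H₀ (significant) at α = 0.1.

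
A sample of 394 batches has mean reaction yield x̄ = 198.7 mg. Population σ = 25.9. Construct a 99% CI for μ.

CI = x̄ ± z*(σ/√n) = 198.7 ± 2.576(25.9/√394) = 198.7 ± 3.36 = (195.34, 202.06)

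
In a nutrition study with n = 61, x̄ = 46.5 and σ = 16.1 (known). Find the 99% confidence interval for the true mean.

CI = x̄ ± z*(σ/√n) = 46.5 ± 2.576(16.1/√61) = 46.5 ± 5.31 = (41.19, 51.81)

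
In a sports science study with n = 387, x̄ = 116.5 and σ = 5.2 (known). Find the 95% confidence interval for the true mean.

CI = x̄ ± z*(σ/√n) = 116.5 ± 1.96(5.2/√387) = 116.5 ± 0.52 = (115.98, 117.02)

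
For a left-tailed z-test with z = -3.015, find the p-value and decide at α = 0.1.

p = P(Z < -3.015) = Φ(-3.015) ≈ 0.0013. Since p < 0.1, reject H₀ (significant) at α = 0.1.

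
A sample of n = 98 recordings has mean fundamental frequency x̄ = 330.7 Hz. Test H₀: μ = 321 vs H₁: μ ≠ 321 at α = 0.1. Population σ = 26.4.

z = (x̄ - μ₀)/(σ/√n) = (330.7 - 321)/(26.4/√98) = 3.637. Critical value: ±1.645. Since |3.637| > 1.645, Reject H₀.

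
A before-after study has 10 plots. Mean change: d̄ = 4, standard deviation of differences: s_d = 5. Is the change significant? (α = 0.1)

t = d̄/(s_d/√n) = 4/(5/√10) = 2.53. df = 9, critical t = ±1.833. Reject H₀.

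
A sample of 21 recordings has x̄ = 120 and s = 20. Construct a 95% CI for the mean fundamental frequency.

CI = x̄ ± t*(s/√n) = 120 ± 2.086(20/√21) = (110.9, 129.1)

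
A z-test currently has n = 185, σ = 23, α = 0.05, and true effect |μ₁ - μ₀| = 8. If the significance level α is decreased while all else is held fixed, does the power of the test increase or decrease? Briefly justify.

Power decreases: a smaller α raises the critical value, so less of the H₁ sampling distribution falls in the rejection region.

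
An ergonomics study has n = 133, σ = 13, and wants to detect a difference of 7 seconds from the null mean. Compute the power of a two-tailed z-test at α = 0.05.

SE = σ/√n = 13/√133 = 1.127. Non-centrality λ = d/SE = 7/1.127 = 6.21. Power ≈ Φ(λ - z_{α/2}) = Φ(6.21 - 1.96) = Φ(4.25) = 1.0.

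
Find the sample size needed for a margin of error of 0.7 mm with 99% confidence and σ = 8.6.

n = (z*σ/E)² = (2.576×8.6/0.7)² = 1001.6 → n = 1002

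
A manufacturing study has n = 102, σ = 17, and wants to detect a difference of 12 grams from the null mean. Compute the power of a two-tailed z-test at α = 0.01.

SE = σ/√n = 17/√102 = 1.683. Non-centrality λ = d/SE = 12/1.683 = 7.129. Power ≈ Φ(λ - z_{α/2}) = Φ(7.129 - 2.576) = Φ(4.553) = 1.0.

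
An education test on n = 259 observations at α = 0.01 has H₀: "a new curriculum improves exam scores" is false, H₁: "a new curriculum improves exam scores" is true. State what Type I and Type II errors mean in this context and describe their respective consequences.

Type I (false positive): concluding that a new curriculum improves exam scores when it is not — adopting a curriculum that gives no real benefit — disruption for nothing. Type II (false negative): failing to conclude that a new curriculum improves exam scores when it is — keeping the old curriculum when the new one would have helped students. Which is costlier depends on domain priorities and is a judgement call rather than a statistical fact.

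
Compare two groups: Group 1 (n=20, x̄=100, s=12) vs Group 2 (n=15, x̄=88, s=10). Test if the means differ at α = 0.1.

Pooled sp = 11.2. t = 3.138, df = 33. Critical t = ±1.692. Reject H₀.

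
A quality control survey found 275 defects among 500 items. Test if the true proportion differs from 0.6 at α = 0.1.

p̂ = 0.55, p₀ = 0.6. z = (p̂ - p₀)/√(p₀(1-p₀)/n) = -2.282. Critical: ±1.645. Reject H₀.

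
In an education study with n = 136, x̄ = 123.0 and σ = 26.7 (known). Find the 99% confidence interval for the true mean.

CI = x̄ ± z*(σ/√n) = 123.0 ± 2.576(26.7/√136) = 123.0 ± 5.9 = (117.1, 128.9)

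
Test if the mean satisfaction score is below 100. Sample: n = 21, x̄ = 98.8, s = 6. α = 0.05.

t = (98.8 - 100)/(6/√21) = -0.917, df = 20. Critical t = -1.725. Fail to reject H₀.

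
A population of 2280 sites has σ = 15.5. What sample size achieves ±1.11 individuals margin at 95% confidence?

Without FPC: n₀ = (1.96×15.5/1.11)² = 749.082. With FPC: n = n₀N/(n₀+N-1) = 564.02 → n = 565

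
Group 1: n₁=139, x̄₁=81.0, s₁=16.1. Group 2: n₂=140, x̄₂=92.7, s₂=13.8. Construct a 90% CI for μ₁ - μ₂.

Difference = -11.7. SE = √(16.1²/139 + 13.8²/140) = 1.796. CI = (-14.65, -8.75)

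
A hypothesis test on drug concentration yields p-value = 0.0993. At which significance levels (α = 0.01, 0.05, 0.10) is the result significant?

p = 0.0993. Significant at: α = 0.1.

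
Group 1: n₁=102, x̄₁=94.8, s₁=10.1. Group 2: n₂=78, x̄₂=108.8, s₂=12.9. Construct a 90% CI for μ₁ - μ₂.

Difference = -14.0. SE = √(10.1²/102 + 12.9²/78) = 1.77. CI = (-16.91, -11.09)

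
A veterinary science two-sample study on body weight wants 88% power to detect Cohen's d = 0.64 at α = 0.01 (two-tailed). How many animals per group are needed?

z_{α/2} = 2.576, z_β = Φ⁻¹(0.88) = 1.175. For medium effect (d = 0.64): n per group = 2(z_{α/2} + z_β)²/d² = 2(2.576 + 1.175)²/0.64² = 68.7 → 69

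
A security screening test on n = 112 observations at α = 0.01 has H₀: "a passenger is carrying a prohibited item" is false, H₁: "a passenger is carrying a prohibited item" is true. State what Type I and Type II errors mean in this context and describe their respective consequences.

Type I (false positive): concluding that a passenger is carrying a prohibited item when it is not — detaining an innocent passenger — delay and inconvenience. Type II (false negative): failing to conclude that a passenger is carrying a prohibited item when it is — letting a prohibited item through — security breach. Which is costlier depends on domain priorities and is a judgement call rather than a statistical fact.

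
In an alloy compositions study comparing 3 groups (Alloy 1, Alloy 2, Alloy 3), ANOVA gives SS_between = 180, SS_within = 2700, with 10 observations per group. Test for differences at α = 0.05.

df_between = 2, df_within = 27. F = MS_between/MS_within = 90.0/100.0 = 0.9. F_crit ≈ 3.354. Fail to reject H₀.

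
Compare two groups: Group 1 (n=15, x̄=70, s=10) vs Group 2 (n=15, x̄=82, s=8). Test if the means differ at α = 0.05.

Pooled sp = 9.06. t = -3.629, df = 28. Critical t = ±2.048. Reject H₀.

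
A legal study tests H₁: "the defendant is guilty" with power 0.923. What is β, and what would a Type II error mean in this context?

β = 1 - power = 1 - 0.923 = 0.077. A Type II error is failing to reject H₀ when H₀ is false (false negative) — here, failing to conclude that the defendant is guilty when in fact it is true. Consequence: acquitting a guilty person.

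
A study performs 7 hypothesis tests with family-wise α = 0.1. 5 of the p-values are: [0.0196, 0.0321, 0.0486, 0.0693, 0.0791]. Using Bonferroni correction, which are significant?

Bonferroni α = 0.1/7 = 0.01429. None of the given p-values are significant.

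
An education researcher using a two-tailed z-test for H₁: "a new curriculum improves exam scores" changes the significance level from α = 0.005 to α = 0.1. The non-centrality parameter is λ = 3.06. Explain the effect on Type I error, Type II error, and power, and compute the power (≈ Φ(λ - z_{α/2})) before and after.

Increasing α from 0.005 to 0.1:
• Type I error rate increases (α is the Type I rate by definition).
• Critical value moves from z_{α/2} = 2.807 to 1.645, so power = Φ(λ - z_{α/2}) goes from Φ(3.06 - 2.807) = 0.6 to Φ(3.06 - 1.645) = 0.921.
• Type II error rate β = 1 - power therefore decreases (0.4 → 0.079).
Appropriate when false negatives are costly — here, keeping the old curriculum when the new one would have helped students.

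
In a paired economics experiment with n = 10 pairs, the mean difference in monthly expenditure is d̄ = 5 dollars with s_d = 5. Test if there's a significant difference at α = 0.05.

t = d̄/(s_d/√n) = 5/(5/√10) = 3.162. df = 9, critical t = ±2.262. Reject H₀.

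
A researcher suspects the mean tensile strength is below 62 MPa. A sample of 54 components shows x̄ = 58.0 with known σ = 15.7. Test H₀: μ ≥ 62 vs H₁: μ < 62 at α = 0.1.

z = -1.872. Critical value: -1.28. Reject H₀.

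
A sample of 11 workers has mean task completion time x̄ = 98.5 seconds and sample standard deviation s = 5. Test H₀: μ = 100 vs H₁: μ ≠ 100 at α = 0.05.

t = (x̄ - μ₀)/(s/√n) = (98.5 - 100)/(5/√11) = -0.995. df = 10, critical t = ±2.228. Fail to reject H₀.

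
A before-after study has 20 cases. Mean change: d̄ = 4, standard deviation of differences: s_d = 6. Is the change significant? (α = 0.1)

t = d̄/(s_d/√n) = 4/(6/√20) = 2.981. df = 19, critical t = ±1.729. Reject H₀.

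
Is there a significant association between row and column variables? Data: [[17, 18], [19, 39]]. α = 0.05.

χ² = 2.3. df = 1, critical = 3.841. Fail to reject H₀. No evidence of dependence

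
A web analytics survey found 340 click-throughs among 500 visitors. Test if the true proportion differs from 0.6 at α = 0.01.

p̂ = 0.68, p₀ = 0.6. z = (p̂ - p₀)/√(p₀(1-p₀)/n) = 3.651. Critical: ±2.576. Reject H₀.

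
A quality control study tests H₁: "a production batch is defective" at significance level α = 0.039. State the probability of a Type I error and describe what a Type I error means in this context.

P(Type I error) = α = 0.039. A Type I error is rejecting H₀ when H₀ is actually true (false positive) — here, concluding that a production batch is defective when in fact this is not the case. Consequence: scrapping a good batch — wasted material and cost for no reason.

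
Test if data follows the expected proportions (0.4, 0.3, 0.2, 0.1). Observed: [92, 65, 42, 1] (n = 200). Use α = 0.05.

Expected: [80.0, 60.0, 40.0, 20.0]. χ² = 20.367. df = 3, critical = 7.815. Reject H₀.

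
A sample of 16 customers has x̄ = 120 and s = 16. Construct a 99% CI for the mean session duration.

CI = x̄ ± t*(s/√n) = 120 ± 2.947(16/√16) = (108.21, 131.79)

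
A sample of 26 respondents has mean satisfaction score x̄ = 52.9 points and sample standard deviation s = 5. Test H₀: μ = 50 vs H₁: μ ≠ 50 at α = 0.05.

t = (x̄ - μ₀)/(s/√n) = (52.9 - 50)/(5/√26) = 2.957. df = 25, critical t = ±2.06. Reject H₀.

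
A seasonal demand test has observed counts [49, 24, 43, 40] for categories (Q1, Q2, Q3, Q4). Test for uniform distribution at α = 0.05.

Expected = 39 each. χ² = Σ(O-E)²/E = 8.769. df = 3, critical value = 7.815. Reject H₀.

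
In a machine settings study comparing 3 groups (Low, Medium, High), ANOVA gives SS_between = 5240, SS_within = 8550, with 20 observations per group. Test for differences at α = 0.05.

df_between = 2, df_within = 57. F = MS_between/MS_within = 2620.0/150.0 = 17.467. F_crit ≈ 3.159. Reject H₀. At least one mean differs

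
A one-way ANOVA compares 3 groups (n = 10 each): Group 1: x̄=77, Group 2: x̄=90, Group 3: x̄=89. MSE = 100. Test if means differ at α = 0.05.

Grand mean = 85.33. SS_between = 1046.67, MS_between = 523.33. F = 5.233, F_crit ≈ 3.354. Reject H₀.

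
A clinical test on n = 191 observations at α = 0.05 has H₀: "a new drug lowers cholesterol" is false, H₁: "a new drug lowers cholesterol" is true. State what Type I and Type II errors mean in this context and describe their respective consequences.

Type I (false positive): concluding that a new drug lowers cholesterol when it is not — approving an ineffective drug — patients take a useless medication and may skip effective alternatives. Type II (false negative): failing to conclude that a new drug lowers cholesterol when it is — shelving an effective drug — patients miss out on a treatment that would have helped. Which is costlier depends on domain priorities and is a judgement call rather than a statistical fact.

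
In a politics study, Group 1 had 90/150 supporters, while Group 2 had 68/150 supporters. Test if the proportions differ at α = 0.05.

p̂₁ = 0.6, p̂₂ = 0.453, pooled p̂ = 0.527. z = 2.544. Critical: ±1.96. Reject H₀.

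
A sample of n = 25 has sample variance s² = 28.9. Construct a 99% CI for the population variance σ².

df = 24. χ²_{0.005} = 45.559, χ²_{0.995} = 9.886. CI for σ² = ((n-1)s²/χ²_{α/2}, (n-1)s²/χ²_{1-α/2}) = (24·28.9/45.559, 24·28.9/9.886) = (15.22, 70.16)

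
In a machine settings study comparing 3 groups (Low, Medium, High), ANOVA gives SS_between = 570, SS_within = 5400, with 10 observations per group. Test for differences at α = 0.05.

df_between = 2, df_within = 27. F = MS_between/MS_within = 285.0/200.0 = 1.425. F_crit ≈ 3.354. Fail to reject H₀.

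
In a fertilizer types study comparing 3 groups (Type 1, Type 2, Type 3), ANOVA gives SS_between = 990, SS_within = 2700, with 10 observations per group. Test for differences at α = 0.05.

df_between = 2, df_within = 27. F = MS_between/MS_within = 495.0/100.0 = 4.95. F_crit ≈ 3.354. Reject H₀. At least one mean differs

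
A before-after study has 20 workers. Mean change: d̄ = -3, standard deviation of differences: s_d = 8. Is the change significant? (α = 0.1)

t = d̄/(s_d/√n) = -3/(8/√20) = -1.677. df = 19, critical t = ±1.729. Fail to reject H₀.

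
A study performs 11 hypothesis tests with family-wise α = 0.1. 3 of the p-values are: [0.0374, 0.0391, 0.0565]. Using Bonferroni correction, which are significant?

Bonferroni α = 0.1/11 = 0.00909. None of the given p-values are significant.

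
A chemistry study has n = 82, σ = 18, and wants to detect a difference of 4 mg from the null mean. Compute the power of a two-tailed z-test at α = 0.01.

SE = σ/√n = 18/√82 = 1.988. Non-centrality λ = d/SE = 4/1.988 = 2.012. Power ≈ Φ(λ - z_{α/2}) = Φ(2.012 - 2.576) = Φ(-0.564) = 0.286.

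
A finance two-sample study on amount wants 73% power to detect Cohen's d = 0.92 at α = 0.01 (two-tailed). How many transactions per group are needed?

z_{α/2} = 2.576, z_β = Φ⁻¹(0.73) = 0.613. For large effect (d = 0.92): n per group = 2(z_{α/2} + z_β)²/d² = 2(2.576 + 0.613)²/0.92² = 24.03 → 25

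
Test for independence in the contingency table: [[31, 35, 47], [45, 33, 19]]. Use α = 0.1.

χ² = 13.375. df = 2, critical = 4.605. Reject H₀. Variables are dependent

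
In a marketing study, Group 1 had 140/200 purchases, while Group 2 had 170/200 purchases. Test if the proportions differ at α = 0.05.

p̂₁ = 0.7, p̂₂ = 0.85, pooled p̂ = 0.775. z = -3.592. Critical: ±1.96. Reject H₀.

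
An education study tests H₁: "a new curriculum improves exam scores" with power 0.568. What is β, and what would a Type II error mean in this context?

β = 1 - power = 1 - 0.568 = 0.432. A Type II error is failing to reject H₀ when H₀ is false (false negative) — here, failing to conclude that a new curriculum improves exam scores when in fact it is true. Consequence: keeping the old curriculum when the new one would have helped students.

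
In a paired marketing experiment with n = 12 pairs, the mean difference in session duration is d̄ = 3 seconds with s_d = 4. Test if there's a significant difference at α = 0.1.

t = d̄/(s_d/√n) = 3/(4/√12) = 2.598. df = 11, critical t = ±1.796. Reject H₀.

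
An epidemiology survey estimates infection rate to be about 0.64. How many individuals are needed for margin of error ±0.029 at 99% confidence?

n = z²p(1-p)/E² = 2.576²×0.64×0.36/0.029² = 1817.9 → n = 1818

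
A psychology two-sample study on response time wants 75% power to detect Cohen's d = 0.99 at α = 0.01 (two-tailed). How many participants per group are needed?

z_{α/2} = 2.576, z_β = Φ⁻¹(0.75) = 0.674. For large effect (d = 0.99): n per group = 2(z_{α/2} + z_β)²/d² = 2(2.576 + 0.674)²/0.99² = 21.6 → 22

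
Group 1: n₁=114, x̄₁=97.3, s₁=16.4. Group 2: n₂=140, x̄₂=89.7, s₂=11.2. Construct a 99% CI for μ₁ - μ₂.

Difference = 7.6. SE = √(16.4²/114 + 11.2²/140) = 1.804. CI = (2.95, 12.25)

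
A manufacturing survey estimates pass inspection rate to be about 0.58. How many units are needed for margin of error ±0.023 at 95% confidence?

n = z²p(1-p)/E² = 1.96²×0.58×0.42/0.023² = 1769.02 → n = 1770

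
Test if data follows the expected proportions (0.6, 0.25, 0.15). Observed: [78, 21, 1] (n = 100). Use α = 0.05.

Expected: [60.0, 25.0, 15.0]. χ² = 19.107. df = 2, critical = 5.991. Reject H₀.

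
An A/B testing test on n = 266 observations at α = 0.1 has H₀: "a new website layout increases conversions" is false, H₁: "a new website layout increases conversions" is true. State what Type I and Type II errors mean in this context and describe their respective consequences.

Type I (false positive): concluding that a new website layout increases conversions when it is not — rolling out a layout that doesn't actually help — wasted engineering effort. Type II (false negative): failing to conclude that a new website layout increases conversions when it is — discarding a layout that would have improved conversions — lost revenue. Which is costlier depends on domain priorities and is a judgement call rather than a statistical fact.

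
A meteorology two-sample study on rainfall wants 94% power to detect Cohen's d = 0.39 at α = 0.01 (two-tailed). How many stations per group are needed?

z_{α/2} = 2.576, z_β = Φ⁻¹(0.94) = 1.555. For small effect (d = 0.39): n per group = 2(z_{α/2} + z_β)²/d² = 2(2.576 + 1.555)²/0.39² = 224.4 → 225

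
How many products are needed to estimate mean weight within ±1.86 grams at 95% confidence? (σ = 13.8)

n = (z*σ/E)² = (1.96×13.8/1.86)² = 211.5 → n = 212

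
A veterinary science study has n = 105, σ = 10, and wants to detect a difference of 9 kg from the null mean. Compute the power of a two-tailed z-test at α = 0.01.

SE = σ/√n = 10/√105 = 0.976. Non-centrality λ = d/SE = 9/0.976 = 9.222. Power ≈ Φ(λ - z_{α/2}) = Φ(9.222 - 2.576) = Φ(6.646) = 1.0.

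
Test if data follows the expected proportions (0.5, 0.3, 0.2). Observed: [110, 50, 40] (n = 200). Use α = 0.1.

Expected: [100.0, 60.0, 40.0]. χ² = 2.667. df = 2, critical = 4.605. Fail to reject H₀.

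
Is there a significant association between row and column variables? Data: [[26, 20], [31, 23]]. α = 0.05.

χ² = 0.008. df = 1, critical = 3.841. Fail to reject H₀. No evidence of dependence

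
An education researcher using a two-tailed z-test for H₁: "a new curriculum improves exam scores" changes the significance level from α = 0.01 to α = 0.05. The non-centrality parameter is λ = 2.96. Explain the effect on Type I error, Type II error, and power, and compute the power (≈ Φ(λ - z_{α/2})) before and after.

Increasing α from 0.01 to 0.05:
• Type I error rate increases (α is the Type I rate by definition).
• Critical value moves from z_{α/2} = 2.576 to 1.96, so power = Φ(λ - z_{α/2}) goes from Φ(2.96 - 2.576) = 0.65 to Φ(2.96 - 1.96) = 0.841.
• Type II error rate β = 1 - power therefore decreases (0.35 → 0.159).
Appropriate when false negatives are costly — here, keeping the old curriculum when the new one would have helped students.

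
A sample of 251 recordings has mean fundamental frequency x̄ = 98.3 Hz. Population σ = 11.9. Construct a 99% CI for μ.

CI = x̄ ± z*(σ/√n) = 98.3 ± 2.576(11.9/√251) = 98.3 ± 1.93 = (96.37, 100.23)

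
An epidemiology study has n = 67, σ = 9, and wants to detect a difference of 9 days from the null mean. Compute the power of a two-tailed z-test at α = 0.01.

SE = σ/√n = 9/√67 = 1.1. Non-centrality λ = d/SE = 9/1.1 = 8.185. Power ≈ Φ(λ - z_{α/2}) = Φ(8.185 - 2.576) = Φ(5.609) = 1.0.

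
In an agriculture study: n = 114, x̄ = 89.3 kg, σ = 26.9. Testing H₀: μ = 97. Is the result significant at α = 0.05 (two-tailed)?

z = (89.3 - 97)/(26.9/√114) = -3.056. Since |z| > 1.96, significant at α = 0.05.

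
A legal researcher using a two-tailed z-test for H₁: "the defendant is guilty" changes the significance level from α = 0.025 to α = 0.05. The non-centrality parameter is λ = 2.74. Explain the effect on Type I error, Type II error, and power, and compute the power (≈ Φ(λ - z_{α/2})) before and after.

Increasing α from 0.025 to 0.05:
• Type I error rate increases (α is the Type I rate by definition).
• Critical value moves from z_{α/2} = 2.241 to 1.96, so power = Φ(λ - z_{α/2}) goes from Φ(2.74 - 2.241) = 0.691 to Φ(2.74 - 1.96) = 0.782.
• Type II error rate β = 1 - power therefore decreases (0.309 → 0.218).
Appropriate when false negatives are costly — here, acquitting a guilty person.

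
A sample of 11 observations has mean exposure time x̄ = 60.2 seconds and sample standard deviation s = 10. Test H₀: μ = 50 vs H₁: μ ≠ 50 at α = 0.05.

t = (x̄ - μ₀)/(s/√n) = (60.2 - 50)/(10/√11) = 3.383. df = 10, critical t = ±2.228. Reject H₀.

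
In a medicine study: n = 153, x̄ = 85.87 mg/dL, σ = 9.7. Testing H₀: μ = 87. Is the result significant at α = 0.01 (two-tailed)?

z = (85.87 - 87)/(9.7/√153) = -1.441. Since |z| ≤ 2.576, not significant at α = 0.01.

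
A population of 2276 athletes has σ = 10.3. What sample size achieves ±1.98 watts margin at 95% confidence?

Without FPC: n₀ = (1.96×10.3/1.98)² = 103.958. With FPC: n = n₀N/(n₀+N-1) = 99.5 → n = 100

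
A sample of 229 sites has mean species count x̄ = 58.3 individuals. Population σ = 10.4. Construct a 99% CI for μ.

CI = x̄ ± z*(σ/√n) = 58.3 ± 2.576(10.4/√229) = 58.3 ± 1.77 = (56.53, 60.07)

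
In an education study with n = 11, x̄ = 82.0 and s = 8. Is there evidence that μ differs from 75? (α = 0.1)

t = (x̄ - μ₀)/(s/√n) = (82.0 - 75)/(8/√11) = 2.902. df = 10, critical t = ±1.812. Reject H₀.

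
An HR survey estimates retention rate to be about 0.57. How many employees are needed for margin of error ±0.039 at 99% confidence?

n = z²p(1-p)/E² = 2.576²×0.57×0.43/0.039² = 1069.3 → n = 1070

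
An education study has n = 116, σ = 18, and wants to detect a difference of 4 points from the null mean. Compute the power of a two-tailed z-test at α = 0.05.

SE = σ/√n = 18/√116 = 1.671. Non-centrality λ = d/SE = 4/1.671 = 2.393. Power ≈ Φ(λ - z_{α/2}) = Φ(2.393 - 1.96) = Φ(0.433) = 0.668.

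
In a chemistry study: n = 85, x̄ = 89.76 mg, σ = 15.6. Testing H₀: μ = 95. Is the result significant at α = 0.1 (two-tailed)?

z = (89.76 - 95)/(15.6/√85) = -3.097. Since |z| > 1.645, significant at α = 0.1.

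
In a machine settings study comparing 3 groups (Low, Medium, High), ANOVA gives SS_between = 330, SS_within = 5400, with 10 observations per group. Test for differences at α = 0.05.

df_between = 2, df_within = 27. F = MS_between/MS_within = 165.0/200.0 = 0.825. F_crit ≈ 3.354. Fail to reject H₀.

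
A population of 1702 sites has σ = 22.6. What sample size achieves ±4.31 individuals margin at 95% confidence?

Without FPC: n₀ = (1.96×22.6/4.31)² = 105.627. With FPC: n = n₀N/(n₀+N-1) = 99.5 → n = 100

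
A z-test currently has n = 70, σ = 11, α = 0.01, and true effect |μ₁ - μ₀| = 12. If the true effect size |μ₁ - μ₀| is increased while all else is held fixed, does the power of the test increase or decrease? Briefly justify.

Power increases: a larger true effect increases the non-centrality λ = |μ₁ - μ₀|/(σ/√n).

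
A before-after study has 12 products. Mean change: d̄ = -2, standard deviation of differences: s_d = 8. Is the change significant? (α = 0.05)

t = d̄/(s_d/√n) = -2/(8/√12) = -0.866. df = 11, critical t = ±2.201. Fail to reject H₀.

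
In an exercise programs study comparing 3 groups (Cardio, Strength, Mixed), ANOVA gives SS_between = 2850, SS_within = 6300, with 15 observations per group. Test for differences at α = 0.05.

df_between = 2, df_within = 42. F = MS_between/MS_within = 1425.0/150.0 = 9.5. F_crit ≈ 3.22. Reject H₀. At least one mean differs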